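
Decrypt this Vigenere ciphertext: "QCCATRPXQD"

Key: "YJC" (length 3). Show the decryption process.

Step 1: Key 'YJC' has length 3. Extended key: YJCYJCYJCY
Step 2: Decrypt each position:
  Q(16) - Y(24) = 18 = S
  C(2) - J(9) = 19 = T
  C(2) - C(2) = 0 = A
  A(0) - Y(24) = 2 = C
  T(19) - J(9) = 10 = K
  R(17) - C(2) = 15 = P
  P(15) - Y(24) = 17 = R
  X(23) - J(9) = 14 = O
  Q(16) - C(2) = 14 = O
  D(3) - Y(24) = 5 = F
Plaintext: STACKPROOF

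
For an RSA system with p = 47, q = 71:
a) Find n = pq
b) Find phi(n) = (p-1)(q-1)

Step 1: n = p * q = 47 * 71 = 3337.
Step 2: phi(n) = (p-1)(q-1) = 46 * 70 = 3220.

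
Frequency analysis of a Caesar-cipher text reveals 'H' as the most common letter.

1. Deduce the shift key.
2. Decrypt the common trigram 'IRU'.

Step 1: In English, 'E' is the most frequent letter (12.7%).
Step 2: The most frequent ciphertext letter is 'H' (position 7).
Step 3: Shift = (7 - 4) mod 26 = 3.
Step 4: Decrypt 'IRU' by shifting back 3:
  I -> F
  R -> O
  U -> R
Step 5: 'IRU' decrypts to 'FOR'.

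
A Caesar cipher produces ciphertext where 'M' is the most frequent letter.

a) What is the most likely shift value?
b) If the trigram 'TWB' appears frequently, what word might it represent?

Step 1: In English, 'E' is the most frequent letter (12.7%).
Step 2: The most frequent ciphertext letter is 'M' (position 12).
Step 3: Shift = (12 - 4) mod 26 = 8.
Step 4: Decrypt 'TWB' by shifting back 8:
  T -> L
  W -> O
  B -> T
Step 5: 'TWB' decrypts to 'LOT'.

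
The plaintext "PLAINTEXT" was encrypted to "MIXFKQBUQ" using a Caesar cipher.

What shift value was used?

Step 1: Compare first letters: P (position 15) -> M (position 12).
Step 2: Shift = (12 - 15) mod 26 = 23.
The shift value is 23.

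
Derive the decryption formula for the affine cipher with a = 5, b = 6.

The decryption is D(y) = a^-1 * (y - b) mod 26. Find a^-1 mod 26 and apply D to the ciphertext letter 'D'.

Step 1: Find a^-1, the modular inverse of 5 mod 26.
Step 2: We need 5 * a^-1 = 1 (mod 26).
Step 3: 5 * 21 = 105 = 4 * 26 + 1, so a^-1 = 21.
Step 4: D(y) = 21(y - 6) mod 26.
Step 5: Apply to 'D' (y = 3): D(3) = 21 * (3 - 6) mod 26 = 21 * -3 mod 26 = 15 -> 'P'.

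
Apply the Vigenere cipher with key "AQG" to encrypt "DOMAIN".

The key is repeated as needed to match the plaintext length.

Step 1: Repeat key to match plaintext length:
  Plaintext: DOMAIN
  Key:       AQGAQG
Step 2: Encrypt each letter:
  D(3) + A(0) = (3+0) mod 26 = 3 = D
  O(14) + Q(16) = (14+16) mod 26 = 4 = E
  M(12) + G(6) = (12+6) mod 26 = 18 = S
  A(0) + A(0) = (0+0) mod 26 = 0 = A
  I(8) + Q(16) = (8+16) mod 26 = 24 = Y
  N(13) + G(6) = (13+6) mod 26 = 19 = T
Ciphertext: DESAYT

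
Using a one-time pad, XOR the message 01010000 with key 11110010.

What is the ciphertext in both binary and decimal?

Step 1: Write out the XOR operation bit by bit:
  Message: 01010000
  Key:     11110010
  XOR:     10100010
Step 2: Convert to decimal: 10100010 = 162.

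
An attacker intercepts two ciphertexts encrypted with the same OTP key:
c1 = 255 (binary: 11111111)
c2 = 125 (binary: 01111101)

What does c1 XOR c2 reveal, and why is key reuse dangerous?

Step 1: c1 XOR c2 = (m1 XOR k) XOR (m2 XOR k).
Step 2: By XOR associativity/commutativity: = m1 XOR m2 XOR k XOR k = m1 XOR m2.
Step 3: 11111111 XOR 01111101 = 10000010 = 130.
Step 4: The key cancels out! An attacker learns m1 XOR m2 = 130, revealing the relationship between plaintexts.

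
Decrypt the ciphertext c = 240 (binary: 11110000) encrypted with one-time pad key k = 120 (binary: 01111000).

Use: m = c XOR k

Step 1: XOR ciphertext with key:
  Ciphertext: 11110000
  Key:        01111000
  XOR:        10001000
Step 2: Plaintext = 10001000 = 136 in decimal.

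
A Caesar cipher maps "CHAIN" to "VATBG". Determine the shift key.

Step 1: Compare first letters: C (position 2) -> V (position 21).
Step 2: Shift = (21 - 2) mod 26 = 19.
The shift value is 19.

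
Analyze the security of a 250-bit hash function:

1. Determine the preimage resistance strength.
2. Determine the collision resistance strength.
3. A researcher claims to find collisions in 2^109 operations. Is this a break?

Step 1: Preimage resistance requires brute-force of 2^250 operations.
Step 2: Collision resistance (birthday bound) = 2^(250/2) = 2^125.
Step 3: The claimed attack costs 2^109 operations.
Step 4: Since 2^109 < 2^125, the claimed attack beats the generic birthday bound, so collision resistance is broken.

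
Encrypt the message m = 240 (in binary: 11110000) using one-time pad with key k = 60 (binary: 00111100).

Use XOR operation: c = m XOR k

Step 1: Write out the XOR operation bit by bit:
  Message: 11110000
  Key:     00111100
  XOR:     11001100
Step 2: Convert to decimal: 11001100 = 204.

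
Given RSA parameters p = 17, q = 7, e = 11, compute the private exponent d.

Step 1: n = 17 * 7 = 119.
Step 2: phi(n) = 16 * 6 = 96.
Step 3: Find d such that 11 * d = 1 (mod 96).
Step 4: d = 11^(-1) mod 96 = 35.
Verification: 11 * 35 = 385 = 4 * 96 + 1.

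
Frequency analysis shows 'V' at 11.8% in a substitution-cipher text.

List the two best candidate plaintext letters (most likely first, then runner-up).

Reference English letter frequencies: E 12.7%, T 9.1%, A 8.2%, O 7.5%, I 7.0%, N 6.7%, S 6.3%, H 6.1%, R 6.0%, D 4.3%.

Step 1: Observed frequency of 'V' is 11.8%.
Step 2: Compute distances to each reference frequency and sort:
  E (12.7%): difference = 0.9% <-- BEST
  T (9.1%): difference = 2.7% <-- RUNNER-UP
  A (8.2%): difference = 3.6%
  O (7.5%): difference = 4.3%
  I (7.0%): difference = 4.8%
Step 3: Most likely is 'E' (12.7%, diff 0.9%); second most likely is 'T' (9.1%, diff 2.7%).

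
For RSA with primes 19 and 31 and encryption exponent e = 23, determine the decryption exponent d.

Step 1: n = 19 * 31 = 589.
Step 2: phi(n) = 18 * 30 = 540.
Step 3: Find d such that 23 * d = 1 (mod 540).
Step 4: d = 23^(-1) mod 540 = 47.
Verification: 23 * 47 = 1081 = 2 * 540 + 1.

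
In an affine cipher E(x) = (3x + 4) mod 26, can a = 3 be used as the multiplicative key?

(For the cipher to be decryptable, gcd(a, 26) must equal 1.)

Step 1: Compute gcd(3, 26).
Step 2: gcd(3, 26) = 1.
Since gcd = 1, 3 is coprime with 26, so it is a valid key.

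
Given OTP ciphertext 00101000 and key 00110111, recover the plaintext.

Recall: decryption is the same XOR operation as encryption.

Step 1: XOR ciphertext with key:
  Ciphertext: 00101000
  Key:        00110111
  XOR:        00011111
Step 2: Plaintext = 00011111 = 31 in decimal.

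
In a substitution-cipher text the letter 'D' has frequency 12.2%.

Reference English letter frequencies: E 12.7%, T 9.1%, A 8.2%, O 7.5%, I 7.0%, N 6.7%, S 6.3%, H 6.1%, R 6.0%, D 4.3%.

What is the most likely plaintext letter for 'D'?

Step 1: The observed frequency is 12.2%.
Step 2: Compare with English frequencies:
  E: 12.7% (difference: 0.5%) <-- closest
  T: 9.1% (difference: 3.1%)
  A: 8.2% (difference: 4.0%)
  O: 7.5% (difference: 4.7%)
  I: 7.0% (difference: 5.2%)
  N: 6.7% (difference: 5.5%)
  S: 6.3% (difference: 5.9%)
  H: 6.1% (difference: 6.1%)
  R: 6.0% (difference: 6.2%)
  D: 4.3% (difference: 7.9%)
Step 3: 'D' most likely represents 'E' (frequency 12.7%).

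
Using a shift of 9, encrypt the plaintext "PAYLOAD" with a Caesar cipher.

Step 1: For each letter, shift forward by 9 positions (mod 26).
  P (position 15) -> position (15+9) mod 26 = 24 -> Y
  A (position 0) -> position (0+9) mod 26 = 9 -> J
  Y (position 24) -> position (24+9) mod 26 = 7 -> H
  L (position 11) -> position (11+9) mod 26 = 20 -> U
  O (position 14) -> position (14+9) mod 26 = 23 -> X
  A (position 0) -> position (0+9) mod 26 = 9 -> J
  D (position 3) -> position (3+9) mod 26 = 12 -> M
Result: YJHUXJM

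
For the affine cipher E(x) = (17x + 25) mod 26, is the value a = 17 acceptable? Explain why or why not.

Step 1: Compute gcd(17, 26).
Step 2: gcd(17, 26) = 1.
Since gcd = 1, 17 is coprime with 26, so it is a valid key.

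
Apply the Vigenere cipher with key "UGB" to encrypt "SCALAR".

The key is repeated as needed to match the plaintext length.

Step 1: Repeat key to match plaintext length:
  Plaintext: SCALAR
  Key:       UGBUGB
Step 2: Encrypt each letter:
  S(18) + U(20) = (18+20) mod 26 = 12 = M
  C(2) + G(6) = (2+6) mod 26 = 8 = I
  A(0) + B(1) = (0+1) mod 26 = 1 = B
  L(11) + U(20) = (11+20) mod 26 = 5 = F
  A(0) + G(6) = (0+6) mod 26 = 6 = G
  R(17) + B(1) = (17+1) mod 26 = 18 = S
Ciphertext: MIBFGS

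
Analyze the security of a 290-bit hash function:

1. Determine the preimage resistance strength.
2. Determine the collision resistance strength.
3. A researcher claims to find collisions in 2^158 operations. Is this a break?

Step 1: Preimage resistance requires brute-force of 2^290 operations.
Step 2: Collision resistance (birthday bound) = 2^(290/2) = 2^145.
Step 3: The claimed attack costs 2^158 operations.
Step 4: Since 2^158 >= 2^145, the claimed attack is no faster than the generic birthday attack, so this does not break collision resistance.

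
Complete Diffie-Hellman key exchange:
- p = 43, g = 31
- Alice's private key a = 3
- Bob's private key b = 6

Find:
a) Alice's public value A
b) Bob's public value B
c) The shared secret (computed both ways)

Step 1: A = g^a mod p = 31^3 mod 43 = 35.
Step 2: B = g^b mod p = 31^6 mod 43 = 21.
Step 3: Alice computes s = B^a mod p = 21^3 mod 43 = 16.
Step 4: Bob computes s = A^b mod p = 35^6 mod 43 = 16.
Both sides agree: shared secret = 16.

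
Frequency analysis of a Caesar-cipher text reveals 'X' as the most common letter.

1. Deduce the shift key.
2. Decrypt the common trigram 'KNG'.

Step 1: In English, 'E' is the most frequent letter (12.7%).
Step 2: The most frequent ciphertext letter is 'X' (position 23).
Step 3: Shift = (23 - 4) mod 26 = 19.
Step 4: Decrypt 'KNG' by shifting back 19:
  K -> R
  N -> U
  G -> N
Step 5: 'KNG' decrypts to 'RUN'.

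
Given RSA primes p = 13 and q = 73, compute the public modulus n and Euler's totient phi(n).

Step 1: n = p * q = 13 * 73 = 949.
Step 2: phi(n) = (p-1)(q-1) = 12 * 72 = 864.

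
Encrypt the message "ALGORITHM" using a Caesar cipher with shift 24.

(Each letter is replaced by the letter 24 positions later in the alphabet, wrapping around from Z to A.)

Step 1: For each letter, shift forward by 24 positions (mod 26).
  A (position 0) -> position (0+24) mod 26 = 24 -> Y
  L (position 11) -> position (11+24) mod 26 = 9 -> J
  G (position 6) -> position (6+24) mod 26 = 4 -> E
  O (position 14) -> position (14+24) mod 26 = 12 -> M
  R (position 17) -> position (17+24) mod 26 = 15 -> P
  I (position 8) -> position (8+24) mod 26 = 6 -> G
  T (position 19) -> position (19+24) mod 26 = 17 -> R
  H (position 7) -> position (7+24) mod 26 = 5 -> F
  M (position 12) -> position (12+24) mod 26 = 10 -> K
Result: YJEMPGRFK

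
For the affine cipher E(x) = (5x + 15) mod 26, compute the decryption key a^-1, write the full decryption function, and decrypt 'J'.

Step 1: Find a^-1, the modular inverse of 5 mod 26.
Step 2: We need 5 * a^-1 = 1 (mod 26).
Step 3: 5 * 21 = 105 = 4 * 26 + 1, so a^-1 = 21.
Step 4: D(y) = 21(y - 15) mod 26.
Step 5: Apply to 'J' (y = 9): D(9) = 21 * (9 - 15) mod 26 = 21 * -6 mod 26 = 4 -> 'E'.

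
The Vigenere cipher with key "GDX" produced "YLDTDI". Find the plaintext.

Step 1: Extend key: GDXGDX
Step 2: Decrypt each letter (c - k) mod 26:
  Y(24) - G(6) = (24-6) mod 26 = 18 = S
  L(11) - D(3) = (11-3) mod 26 = 8 = I
  D(3) - X(23) = (3-23) mod 26 = 6 = G
  T(19) - G(6) = (19-6) mod 26 = 13 = N
  D(3) - D(3) = (3-3) mod 26 = 0 = A
  I(8) - X(23) = (8-23) mod 26 = 11 = L
Plaintext: SIGNAL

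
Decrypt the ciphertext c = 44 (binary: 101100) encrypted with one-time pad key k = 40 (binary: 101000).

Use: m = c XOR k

Step 1: XOR ciphertext with key:
  Ciphertext: 101100
  Key:        101000
  XOR:        000100
Step 2: Plaintext = 000100 = 4 in decimal.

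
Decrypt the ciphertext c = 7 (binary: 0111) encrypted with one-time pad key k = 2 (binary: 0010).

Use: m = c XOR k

Step 1: XOR ciphertext with key:
  Ciphertext: 0111
  Key:        0010
  XOR:        0101
Step 2: Plaintext = 0101 = 5 in decimal.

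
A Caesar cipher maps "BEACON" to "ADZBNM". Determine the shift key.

Step 1: Compare first letters: B (position 1) -> A (position 0).
Step 2: Shift = (0 - 1) mod 26 = 25.
The shift value is 25.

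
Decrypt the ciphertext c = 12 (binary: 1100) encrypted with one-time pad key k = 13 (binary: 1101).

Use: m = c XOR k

Step 1: XOR ciphertext with key:
  Ciphertext: 1100
  Key:        1101
  XOR:        0001
Step 2: Plaintext = 0001 = 1 in decimal.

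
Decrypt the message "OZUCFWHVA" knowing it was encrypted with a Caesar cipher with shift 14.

Step 1: Reverse the shift by subtracting 14 from each letter position.
  O (position 14) -> position (14-14) mod 26 = 0 -> A
  Z (position 25) -> position (25-14) mod 26 = 11 -> L
  U (position 20) -> position (20-14) mod 26 = 6 -> G
  C (position 2) -> position (2-14) mod 26 = 14 -> O
  F (position 5) -> position (5-14) mod 26 = 17 -> R
  W (position 22) -> position (22-14) mod 26 = 8 -> I
  H (position 7) -> position (7-14) mod 26 = 19 -> T
  V (position 21) -> position (21-14) mod 26 = 7 -> H
  A (position 0) -> position (0-14) mod 26 = 12 -> M
Decrypted message: ALGORITHM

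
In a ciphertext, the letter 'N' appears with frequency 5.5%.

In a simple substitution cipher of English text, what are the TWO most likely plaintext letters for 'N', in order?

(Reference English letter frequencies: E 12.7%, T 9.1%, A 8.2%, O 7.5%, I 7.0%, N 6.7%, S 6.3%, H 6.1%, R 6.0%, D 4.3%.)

Step 1: Observed frequency of 'N' is 5.5%.
Step 2: Compute distances to each reference frequency and sort:
  R (6.0%): difference = 0.5% <-- BEST
  H (6.1%): difference = 0.6% <-- RUNNER-UP
  S (6.3%): difference = 0.8%
  N (6.7%): difference = 1.2%
  D (4.3%): difference = 1.2%
Step 3: Most likely is 'R' (6.0%, diff 0.5%); second most likely is 'H' (6.1%, diff 0.6%).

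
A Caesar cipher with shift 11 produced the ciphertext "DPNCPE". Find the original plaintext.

Step 1: Reverse the shift by subtracting 11 from each letter position.
  D (position 3) -> position (3-11) mod 26 = 18 -> S
  P (position 15) -> position (15-11) mod 26 = 4 -> E
  N (position 13) -> position (13-11) mod 26 = 2 -> C
  C (position 2) -> position (2-11) mod 26 = 17 -> R
  P (position 15) -> position (15-11) mod 26 = 4 -> E
  E (position 4) -> position (4-11) mod 26 = 19 -> T
Decrypted message: SECRET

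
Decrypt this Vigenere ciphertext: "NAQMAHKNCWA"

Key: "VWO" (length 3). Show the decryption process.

Step 1: Key 'VWO' has length 3. Extended key: VWOVWOVWOVW
Step 2: Decrypt each position:
  N(13) - V(21) = 18 = S
  A(0) - W(22) = 4 = E
  Q(16) - O(14) = 2 = C
  M(12) - V(21) = 17 = R
  A(0) - W(22) = 4 = E
  H(7) - O(14) = 19 = T
  K(10) - V(21) = 15 = P
  N(13) - W(22) = 17 = R
  C(2) - O(14) = 14 = O
  W(22) - V(21) = 1 = B
  A(0) - W(22) = 4 = E
Plaintext: SECRETPROBE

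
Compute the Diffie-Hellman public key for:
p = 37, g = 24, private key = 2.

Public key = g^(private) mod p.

Step 1: A = g^a mod p = 24^2 mod 37.
  24^1 mod 37 = 24
  24^2 mod 37 = (24 * 24) mod 37 = 21
Result: A = 21.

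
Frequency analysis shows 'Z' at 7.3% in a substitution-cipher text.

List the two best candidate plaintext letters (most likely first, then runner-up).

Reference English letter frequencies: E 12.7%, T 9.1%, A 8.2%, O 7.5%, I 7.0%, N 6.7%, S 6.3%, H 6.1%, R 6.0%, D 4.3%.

Step 1: Observed frequency of 'Z' is 7.3%.
Step 2: Compute distances to each reference frequency and sort:
  O (7.5%): difference = 0.2% <-- BEST
  I (7.0%): difference = 0.3% <-- RUNNER-UP
  N (6.7%): difference = 0.6%
  A (8.2%): difference = 0.9%
  S (6.3%): difference = 1.0%
Step 3: Most likely is 'O' (7.5%, diff 0.2%); second most likely is 'I' (7.0%, diff 0.3%).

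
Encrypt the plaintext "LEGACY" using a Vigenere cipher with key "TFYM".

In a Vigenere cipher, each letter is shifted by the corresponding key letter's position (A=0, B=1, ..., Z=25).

Step 1: Repeat key to match plaintext length:
  Plaintext: LEGACY
  Key:       TFYMTF
Step 2: Encrypt each letter:
  L(11) + T(19) = (11+19) mod 26 = 4 = E
  E(4) + F(5) = (4+5) mod 26 = 9 = J
  G(6) + Y(24) = (6+24) mod 26 = 4 = E
  A(0) + M(12) = (0+12) mod 26 = 12 = M
  C(2) + T(19) = (2+19) mod 26 = 21 = V
  Y(24) + F(5) = (24+5) mod 26 = 3 = D
Ciphertext: EJEMVD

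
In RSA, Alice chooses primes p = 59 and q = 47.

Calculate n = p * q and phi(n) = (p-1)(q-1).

Step 1: n = p * q = 59 * 47 = 2773.
Step 2: phi(n) = (p-1)(q-1) = 58 * 46 = 2668.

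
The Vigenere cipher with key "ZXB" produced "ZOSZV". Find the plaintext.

Step 1: Extend key: ZXBZX
Step 2: Decrypt each letter (c - k) mod 26:
  Z(25) - Z(25) = (25-25) mod 26 = 0 = A
  O(14) - X(23) = (14-23) mod 26 = 17 = R
  S(18) - B(1) = (18-1) mod 26 = 17 = R
  Z(25) - Z(25) = (25-25) mod 26 = 0 = A
  V(21) - X(23) = (21-23) mod 26 = 24 = Y
Plaintext: ARRAY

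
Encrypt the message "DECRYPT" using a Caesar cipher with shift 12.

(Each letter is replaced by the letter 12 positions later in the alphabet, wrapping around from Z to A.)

Step 1: For each letter, shift forward by 12 positions (mod 26).
  D (position 3) -> position (3+12) mod 26 = 15 -> P
  E (position 4) -> position (4+12) mod 26 = 16 -> Q
  C (position 2) -> position (2+12) mod 26 = 14 -> O
  R (position 17) -> position (17+12) mod 26 = 3 -> D
  Y (position 24) -> position (24+12) mod 26 = 10 -> K
  P (position 15) -> position (15+12) mod 26 = 1 -> B
  T (position 19) -> position (19+12) mod 26 = 5 -> F
Result: PQODKBF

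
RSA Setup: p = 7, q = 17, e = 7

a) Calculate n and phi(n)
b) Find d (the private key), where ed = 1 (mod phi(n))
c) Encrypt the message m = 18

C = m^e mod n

Step 1: n = 7 * 17 = 119.
Step 2: phi(n) = (7-1)(17-1) = 6 * 16 = 96.
Step 3: Find d = 7^(-1) mod 96 = 55.
  Verify: 7 * 55 = 385 = 1 (mod 96).
Step 4: C = 18^7 mod 119 = 18.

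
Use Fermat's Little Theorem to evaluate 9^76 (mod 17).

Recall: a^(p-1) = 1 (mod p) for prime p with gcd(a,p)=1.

Step 1: Since 17 is prime, by Fermat's Little Theorem: 9^16 = 1 (mod 17).
Step 2: Reduce exponent: 76 mod 16 = 12.
Step 3: So 9^76 = 9^12 (mod 17).
Step 4: 9^12 mod 17 = 16.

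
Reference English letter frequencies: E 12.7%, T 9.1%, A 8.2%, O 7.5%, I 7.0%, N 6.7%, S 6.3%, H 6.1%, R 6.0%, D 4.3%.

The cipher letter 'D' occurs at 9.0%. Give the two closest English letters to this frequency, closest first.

Step 1: Observed frequency of 'D' is 9.0%.
Step 2: Compute distances to each reference frequency and sort:
  T (9.1%): difference = 0.1% <-- BEST
  A (8.2%): difference = 0.8% <-- RUNNER-UP
  O (7.5%): difference = 1.5%
  I (7.0%): difference = 2.0%
  N (6.7%): difference = 2.3%
Step 3: Most likely is 'T' (9.1%, diff 0.1%); second most likely is 'A' (8.2%, diff 0.8%).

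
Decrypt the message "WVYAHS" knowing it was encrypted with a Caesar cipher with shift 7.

Step 1: Reverse the shift by subtracting 7 from each letter position.
  W (position 22) -> position (22-7) mod 26 = 15 -> P
  V (position 21) -> position (21-7) mod 26 = 14 -> O
  Y (position 24) -> position (24-7) mod 26 = 17 -> R
  A (position 0) -> position (0-7) mod 26 = 19 -> T
  H (position 7) -> position (7-7) mod 26 = 0 -> A
  S (position 18) -> position (18-7) mod 26 = 11 -> L
Decrypted message: PORTAL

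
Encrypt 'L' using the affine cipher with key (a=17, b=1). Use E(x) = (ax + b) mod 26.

Step 1: Convert 'L' to number: x = 11.
Step 2: E(11) = (17 * 11 + 1) mod 26 = 188 mod 26 = 6.
Step 3: Convert 6 back to letter: G.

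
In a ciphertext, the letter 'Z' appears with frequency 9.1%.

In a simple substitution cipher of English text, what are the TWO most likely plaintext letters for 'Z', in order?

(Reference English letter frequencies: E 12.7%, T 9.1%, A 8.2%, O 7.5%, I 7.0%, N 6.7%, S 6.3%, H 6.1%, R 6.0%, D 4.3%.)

Step 1: Observed frequency of 'Z' is 9.1%.
Step 2: Compute distances to each reference frequency and sort:
  T (9.1%): difference = 0.0% <-- BEST
  A (8.2%): difference = 0.9% <-- RUNNER-UP
  O (7.5%): difference = 1.6%
  I (7.0%): difference = 2.1%
  N (6.7%): difference = 2.4%
Step 3: Most likely is 'T' (9.1%, diff 0.0%); second most likely is 'A' (8.2%, diff 0.9%).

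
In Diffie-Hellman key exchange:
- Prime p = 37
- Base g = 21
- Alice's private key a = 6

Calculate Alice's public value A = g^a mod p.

Step 1: A = g^a mod p = 21^6 mod 37.
  21^1 mod 37 = 21
  21^2 mod 37 = (21 * 21) mod 37 = 34
  21^3 mod 37 = (34 * 21) mod 37 = 11
  21^4 mod 37 = (11 * 21) mod 37 = 9
  21^5 mod 37 = (9 * 21) mod 37 = 4
  21^6 mod 37 = (4 * 21) mod 37 = 10
Result: A = 10.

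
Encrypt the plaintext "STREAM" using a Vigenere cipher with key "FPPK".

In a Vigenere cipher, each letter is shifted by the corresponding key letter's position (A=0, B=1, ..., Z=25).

Step 1: Repeat key to match plaintext length:
  Plaintext: STREAM
  Key:       FPPKFP
Step 2: Encrypt each letter:
  S(18) + F(5) = (18+5) mod 26 = 23 = X
  T(19) + P(15) = (19+15) mod 26 = 8 = I
  R(17) + P(15) = (17+15) mod 26 = 6 = G
  E(4) + K(10) = (4+10) mod 26 = 14 = O
  A(0) + F(5) = (0+5) mod 26 = 5 = F
  M(12) + P(15) = (12+15) mod 26 = 1 = B
Ciphertext: XIGOFB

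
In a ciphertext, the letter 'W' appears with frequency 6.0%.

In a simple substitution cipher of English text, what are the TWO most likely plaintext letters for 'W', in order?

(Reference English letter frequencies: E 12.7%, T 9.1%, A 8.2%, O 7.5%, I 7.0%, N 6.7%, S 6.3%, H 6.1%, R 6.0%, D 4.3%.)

Step 1: Observed frequency of 'W' is 6.0%.
Step 2: Compute distances to each reference frequency and sort:
  R (6.0%): difference = 0.0% <-- BEST
  H (6.1%): difference = 0.1% <-- RUNNER-UP
  S (6.3%): difference = 0.3%
  N (6.7%): difference = 0.7%
  I (7.0%): difference = 1.0%
Step 3: Most likely is 'R' (6.0%, diff 0.0%); second most likely is 'H' (6.1%, diff 0.1%).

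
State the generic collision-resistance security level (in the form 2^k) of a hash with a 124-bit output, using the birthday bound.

Step 1: The birthday paradox gives collision probability ~50% after sqrt(2^n) = 2^(n/2) hashes.
Step 2: For 124-bit output: 2^(124/2) = 2^62.
Step 3: Approximately 2^62 hash computations needed.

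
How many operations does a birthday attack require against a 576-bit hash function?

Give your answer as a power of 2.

Step 1: The birthday paradox gives collision probability ~50% after sqrt(2^n) = 2^(n/2) hashes.
Step 2: For 576-bit output: 2^(576/2) = 2^288.
Step 3: Approximately 2^288 hash computations needed.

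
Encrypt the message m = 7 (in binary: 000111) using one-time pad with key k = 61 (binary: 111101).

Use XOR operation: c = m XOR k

Step 1: Write out the XOR operation bit by bit:
  Message: 000111
  Key:     111101
  XOR:     111010
Step 2: Convert to decimal: 111010 = 58.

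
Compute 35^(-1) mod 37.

Step 1: We need x such that 35 * x = 1 (mod 37).
Step 2: Using the extended Euclidean algorithm or trial:
  35 * 18 = 630 = 17 * 37 + 1.
Step 3: Since 630 mod 37 = 1, the inverse is x = 18.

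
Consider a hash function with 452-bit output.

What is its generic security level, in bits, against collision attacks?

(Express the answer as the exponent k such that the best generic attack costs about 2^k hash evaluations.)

Step 1: The hash has a 452-bit output.
Step 2: Collision resistance means it should be infeasible to find any x != y with h(x) = h(y).
By the birthday bound, a generic collision search succeeds after about sqrt(2^452) = 2^(452/2) = 2^226 evaluations.
Step 3: Security level = 226 bits.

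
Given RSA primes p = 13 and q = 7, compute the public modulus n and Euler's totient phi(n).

Step 1: n = p * q = 13 * 7 = 91.
Step 2: phi(n) = (p-1)(q-1) = 12 * 6 = 72.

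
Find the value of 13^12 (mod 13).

Step 1: Compute 13^12 mod 13 step by step, reducing modulo 13 at each step.
  13^1 mod 13 = 0
  13^2 mod 13 = (0 * 13) mod 13 = 0
  13^3 mod 13 = (0 * 13) mod 13 = 0
  13^4 mod 13 = (0 * 13) mod 13 = 0
  13^5 mod 13 = (0 * 13) mod 13 = 0
  13^6 mod 13 = (0 * 13) mod 13 = 0
  13^7 mod 13 = (0 * 13) mod 13 = 0
  13^8 mod 13 = (0 * 13) mod 13 = 0
  13^9 mod 13 = (0 * 13) mod 13 = 0
  13^10 mod 13 = (0 * 13) mod 13 = 0
  13^11 mod 13 = (0 * 13) mod 13 = 0
  13^12 mod 13 = (0 * 13) mod 13 = 0
Step 2: Result = 0.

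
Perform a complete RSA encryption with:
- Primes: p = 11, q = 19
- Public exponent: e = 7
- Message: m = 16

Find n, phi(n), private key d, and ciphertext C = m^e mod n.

Step 1: n = 11 * 19 = 209.
Step 2: phi(n) = (11-1)(19-1) = 10 * 18 = 180.
Step 3: Find d = 7^(-1) mod 180 = 103.
  Verify: 7 * 103 = 721 = 1 (mod 180).
Step 4: C = 16^7 mod 209 = 36.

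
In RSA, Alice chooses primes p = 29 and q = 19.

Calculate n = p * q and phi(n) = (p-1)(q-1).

Step 1: n = p * q = 29 * 19 = 551.
Step 2: phi(n) = (p-1)(q-1) = 28 * 18 = 504.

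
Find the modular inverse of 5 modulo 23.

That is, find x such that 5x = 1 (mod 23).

Step 1: We need x such that 5 * x = 1 (mod 23).
Step 2: Using the extended Euclidean algorithm or trial:
  5 * 14 = 70 = 3 * 23 + 1.
Step 3: Since 70 mod 23 = 1, the inverse is x = 14.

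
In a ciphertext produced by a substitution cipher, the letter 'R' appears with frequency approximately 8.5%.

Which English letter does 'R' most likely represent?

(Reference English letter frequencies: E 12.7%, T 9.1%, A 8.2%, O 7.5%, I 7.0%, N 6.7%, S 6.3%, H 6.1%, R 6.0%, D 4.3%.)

Step 1: The observed frequency is 8.5%.
Step 2: Compare with English frequencies:
  E: 12.7% (difference: 4.2%)
  T: 9.1% (difference: 0.6%)
  A: 8.2% (difference: 0.3%) <-- closest
  O: 7.5% (difference: 1.0%)
  I: 7.0% (difference: 1.5%)
  N: 6.7% (difference: 1.8%)
  S: 6.3% (difference: 2.2%)
  H: 6.1% (difference: 2.4%)
  R: 6.0% (difference: 2.5%)
  D: 4.3% (difference: 4.2%)
Step 3: 'R' most likely represents 'A' (frequency 8.2%).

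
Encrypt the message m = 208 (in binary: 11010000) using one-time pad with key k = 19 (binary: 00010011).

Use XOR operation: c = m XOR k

Step 1: Write out the XOR operation bit by bit:
  Message: 11010000
  Key:     00010011
  XOR:     11000011
Step 2: Convert to decimal: 11000011 = 195.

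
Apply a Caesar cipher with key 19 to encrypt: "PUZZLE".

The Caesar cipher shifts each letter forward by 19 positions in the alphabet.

Step 1: For each letter, shift forward by 19 positions (mod 26).
  P (position 15) -> position (15+19) mod 26 = 8 -> I
  U (position 20) -> position (20+19) mod 26 = 13 -> N
  Z (position 25) -> position (25+19) mod 26 = 18 -> S
  Z (position 25) -> position (25+19) mod 26 = 18 -> S
  L (position 11) -> position (11+19) mod 26 = 4 -> E
  E (position 4) -> position (4+19) mod 26 = 23 -> X
Result: INSSEX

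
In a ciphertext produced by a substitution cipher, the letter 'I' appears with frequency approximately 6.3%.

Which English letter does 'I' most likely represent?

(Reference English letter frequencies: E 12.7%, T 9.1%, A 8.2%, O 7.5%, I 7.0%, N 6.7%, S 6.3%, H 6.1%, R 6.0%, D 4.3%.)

Step 1: The observed frequency is 6.3%.
Step 2: Compare with English frequencies:
  E: 12.7% (difference: 6.4%)
  T: 9.1% (difference: 2.8%)
  A: 8.2% (difference: 1.9%)
  O: 7.5% (difference: 1.2%)
  I: 7.0% (difference: 0.7%)
  N: 6.7% (difference: 0.4%)
  S: 6.3% (difference: 0.0%) <-- closest
  H: 6.1% (difference: 0.2%)
  R: 6.0% (difference: 0.3%)
  D: 4.3% (difference: 2.0%)
Step 3: 'I' most likely represents 'S' (frequency 6.3%).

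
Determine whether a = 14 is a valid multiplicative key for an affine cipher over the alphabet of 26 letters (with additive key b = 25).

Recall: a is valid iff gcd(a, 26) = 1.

Step 1: Compute gcd(14, 26).
Step 2: gcd(14, 26) = 2.
Since gcd = 2 != 1, 14 shares a common factor with 26, so it cannot be used.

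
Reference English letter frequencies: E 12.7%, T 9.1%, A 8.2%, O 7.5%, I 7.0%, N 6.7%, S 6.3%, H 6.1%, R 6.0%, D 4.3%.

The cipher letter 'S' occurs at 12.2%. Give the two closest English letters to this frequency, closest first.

Step 1: Observed frequency of 'S' is 12.2%.
Step 2: Compute distances to each reference frequency and sort:
  E (12.7%): difference = 0.5% <-- BEST
  T (9.1%): difference = 3.1% <-- RUNNER-UP
  A (8.2%): difference = 4.0%
  O (7.5%): difference = 4.7%
  I (7.0%): difference = 5.2%
Step 3: Most likely is 'E' (12.7%, diff 0.5%); second most likely is 'T' (9.1%, diff 3.1%).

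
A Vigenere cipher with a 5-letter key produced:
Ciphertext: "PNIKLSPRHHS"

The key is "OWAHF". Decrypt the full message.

Step 1: Key 'OWAHF' has length 5. Extended key: OWAHFOWAHFO
Step 2: Decrypt each position:
  P(15) - O(14) = 1 = B
  N(13) - W(22) = 17 = R
  I(8) - A(0) = 8 = I
  K(10) - H(7) = 3 = D
  L(11) - F(5) = 6 = G
  S(18) - O(14) = 4 = E
  P(15) - W(22) = 19 = T
  R(17) - A(0) = 17 = R
  H(7) - H(7) = 0 = A
  H(7) - F(5) = 2 = C
  S(18) - O(14) = 4 = E
Plaintext: BRIDGETRACE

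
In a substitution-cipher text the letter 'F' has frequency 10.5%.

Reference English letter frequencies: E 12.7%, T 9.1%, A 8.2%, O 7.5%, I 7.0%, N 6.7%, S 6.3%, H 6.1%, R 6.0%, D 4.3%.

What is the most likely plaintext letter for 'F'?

Step 1: The observed frequency is 10.5%.
Step 2: Compare with English frequencies:
  E: 12.7% (difference: 2.2%)
  T: 9.1% (difference: 1.4%) <-- closest
  A: 8.2% (difference: 2.3%)
  O: 7.5% (difference: 3.0%)
  I: 7.0% (difference: 3.5%)
  N: 6.7% (difference: 3.8%)
  S: 6.3% (difference: 4.2%)
  H: 6.1% (difference: 4.4%)
  R: 6.0% (difference: 4.5%)
  D: 4.3% (difference: 6.2%)
Step 3: 'F' most likely represents 'T' (frequency 9.1%).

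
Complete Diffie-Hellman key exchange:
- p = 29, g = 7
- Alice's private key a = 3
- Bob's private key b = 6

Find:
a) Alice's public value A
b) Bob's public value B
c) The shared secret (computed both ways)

Step 1: A = g^a mod p = 7^3 mod 29 = 24.
Step 2: B = g^b mod p = 7^6 mod 29 = 25.
Step 3: Alice computes s = B^a mod p = 25^3 mod 29 = 23.
Step 4: Bob computes s = A^b mod p = 24^6 mod 29 = 23.
Both sides agree: shared secret = 23.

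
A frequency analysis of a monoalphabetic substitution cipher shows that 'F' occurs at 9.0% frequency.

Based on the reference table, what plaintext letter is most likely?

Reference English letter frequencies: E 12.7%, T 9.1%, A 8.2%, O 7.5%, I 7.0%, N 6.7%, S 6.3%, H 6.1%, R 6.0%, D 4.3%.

Step 1: The observed frequency is 9.0%.
Step 2: Compare with English frequencies:
  E: 12.7% (difference: 3.7%)
  T: 9.1% (difference: 0.1%) <-- closest
  A: 8.2% (difference: 0.8%)
  O: 7.5% (difference: 1.5%)
  I: 7.0% (difference: 2.0%)
  N: 6.7% (difference: 2.3%)
  S: 6.3% (difference: 2.7%)
  H: 6.1% (difference: 2.9%)
  R: 6.0% (difference: 3.0%)
  D: 4.3% (difference: 4.7%)
Step 3: 'F' most likely represents 'T' (frequency 9.1%).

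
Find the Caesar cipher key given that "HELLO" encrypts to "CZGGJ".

Step 1: Compare first letters: H (position 7) -> C (position 2).
Step 2: Shift = (2 - 7) mod 26 = 21.
The shift value is 21.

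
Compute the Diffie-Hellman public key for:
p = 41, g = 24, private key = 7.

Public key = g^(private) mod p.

Step 1: A = g^a mod p = 24^7 mod 41.
  24^1 mod 41 = 24
  24^2 mod 41 = (24 * 24) mod 41 = 2
  24^3 mod 41 = (2 * 24) mod 41 = 7
  24^4 mod 41 = (7 * 24) mod 41 = 4
  24^5 mod 41 = (4 * 24) mod 41 = 14
  24^6 mod 41 = (14 * 24) mod 41 = 8
  24^7 mod 41 = (8 * 24) mod 41 = 28
Result: A = 28.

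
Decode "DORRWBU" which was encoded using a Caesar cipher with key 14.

Step 1: Reverse the shift by subtracting 14 from each letter position.
  D (position 3) -> position (3-14) mod 26 = 15 -> P
  O (position 14) -> position (14-14) mod 26 = 0 -> A
  R (position 17) -> position (17-14) mod 26 = 3 -> D
  R (position 17) -> position (17-14) mod 26 = 3 -> D
  W (position 22) -> position (22-14) mod 26 = 8 -> I
  B (position 1) -> position (1-14) mod 26 = 13 -> N
  U (position 20) -> position (20-14) mod 26 = 6 -> G
Decrypted message: PADDING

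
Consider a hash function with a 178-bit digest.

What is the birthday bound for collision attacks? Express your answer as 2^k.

Step 1: The birthday paradox gives collision probability ~50% after sqrt(2^n) = 2^(n/2) hashes.
Step 2: For 178-bit output: 2^(178/2) = 2^89.
Step 3: Approximately 2^89 hash computations needed.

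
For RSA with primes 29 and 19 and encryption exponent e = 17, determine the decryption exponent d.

Step 1: n = 29 * 19 = 551.
Step 2: phi(n) = 28 * 18 = 504.
Step 3: Find d such that 17 * d = 1 (mod 504).
Step 4: d = 17^(-1) mod 504 = 89.
Verification: 17 * 89 = 1513 = 3 * 504 + 1.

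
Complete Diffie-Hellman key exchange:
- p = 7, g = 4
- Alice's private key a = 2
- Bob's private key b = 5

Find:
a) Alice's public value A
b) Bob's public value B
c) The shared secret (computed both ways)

Step 1: A = g^a mod p = 4^2 mod 7 = 2.
Step 2: B = g^b mod p = 4^5 mod 7 = 2.
Step 3: Alice computes s = B^a mod p = 2^2 mod 7 = 4.
Step 4: Bob computes s = A^b mod p = 2^5 mod 7 = 4.
Both sides agree: shared secret = 4.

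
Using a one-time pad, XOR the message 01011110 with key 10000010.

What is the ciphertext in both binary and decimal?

Step 1: Write out the XOR operation bit by bit:
  Message: 01011110
  Key:     10000010
  XOR:     11011100
Step 2: Convert to decimal: 11011100 = 220.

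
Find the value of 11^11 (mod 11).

Step 1: Compute 11^11 mod 11 step by step, reducing modulo 11 at each step.
  11^1 mod 11 = 0
  11^2 mod 11 = (0 * 11) mod 11 = 0
  11^3 mod 11 = (0 * 11) mod 11 = 0
  11^4 mod 11 = (0 * 11) mod 11 = 0
  11^5 mod 11 = (0 * 11) mod 11 = 0
  11^6 mod 11 = (0 * 11) mod 11 = 0
  11^7 mod 11 = (0 * 11) mod 11 = 0
  11^8 mod 11 = (0 * 11) mod 11 = 0
  11^9 mod 11 = (0 * 11) mod 11 = 0
  11^10 mod 11 = (0 * 11) mod 11 = 0
  11^11 mod 11 = (0 * 11) mod 11 = 0
Step 2: Result = 0.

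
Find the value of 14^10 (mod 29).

Step 1: Compute 14^10 mod 29 step by step, reducing modulo 29 at each step.
  14^1 mod 29 = 14
  14^2 mod 29 = (14 * 14) mod 29 = 22
  14^3 mod 29 = (22 * 14) mod 29 = 18
  14^4 mod 29 = (18 * 14) mod 29 = 20
  14^5 mod 29 = (20 * 14) mod 29 = 19
  14^6 mod 29 = (19 * 14) mod 29 = 5
  14^7 mod 29 = (5 * 14) mod 29 = 12
  14^8 mod 29 = (12 * 14) mod 29 = 23
  14^9 mod 29 = (23 * 14) mod 29 = 3
  14^10 mod 29 = (3 * 14) mod 29 = 13
Step 2: Result = 13.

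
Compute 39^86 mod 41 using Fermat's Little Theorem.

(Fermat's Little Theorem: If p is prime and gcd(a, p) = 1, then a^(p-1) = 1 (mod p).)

Step 1: Since 41 is prime, by Fermat's Little Theorem: 39^40 = 1 (mod 41).
Step 2: Reduce exponent: 86 mod 40 = 6.
Step 3: So 39^86 = 39^6 (mod 41).
Step 4: 39^6 mod 41 = 23.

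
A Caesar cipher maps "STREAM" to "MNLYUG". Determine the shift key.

Step 1: Compare first letters: S (position 18) -> M (position 12).
Step 2: Shift = (12 - 18) mod 26 = 20.
The shift value is 20.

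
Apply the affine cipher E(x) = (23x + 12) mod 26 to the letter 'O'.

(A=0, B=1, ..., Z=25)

Step 1: Convert 'O' to number: x = 14.
Step 2: E(14) = (23 * 14 + 12) mod 26 = 334 mod 26 = 22.
Step 3: Convert 22 back to letter: W.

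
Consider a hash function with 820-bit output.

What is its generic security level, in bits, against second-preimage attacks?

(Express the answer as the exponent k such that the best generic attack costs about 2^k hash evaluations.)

Step 1: The hash has a 820-bit output.
Step 2: Second-preimage resistance means: given a specific input x, it should be infeasible to find a different y with h(y) = h(x).
With a 820-bit output, a generic search for a second preimage costs about 2^820 evaluations (each trial matches the fixed target with probability 2^-820).
Step 3: Security level = 820 bits.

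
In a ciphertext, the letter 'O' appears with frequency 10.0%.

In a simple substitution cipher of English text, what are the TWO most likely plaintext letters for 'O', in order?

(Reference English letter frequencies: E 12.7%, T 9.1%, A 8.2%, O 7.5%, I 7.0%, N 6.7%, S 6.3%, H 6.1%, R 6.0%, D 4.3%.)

Step 1: Observed frequency of 'O' is 10.0%.
Step 2: Compute distances to each reference frequency and sort:
  T (9.1%): difference = 0.9% <-- BEST
  A (8.2%): difference = 1.8% <-- RUNNER-UP
  O (7.5%): difference = 2.5%
  E (12.7%): difference = 2.7%
  I (7.0%): difference = 3.0%
Step 3: Most likely is 'T' (9.1%, diff 0.9%); second most likely is 'A' (8.2%, diff 1.8%).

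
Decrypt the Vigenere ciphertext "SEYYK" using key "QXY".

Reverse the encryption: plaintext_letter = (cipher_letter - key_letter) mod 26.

Step 1: Extend key: QXYQX
Step 2: Decrypt each letter (c - k) mod 26:
  S(18) - Q(16) = (18-16) mod 26 = 2 = C
  E(4) - X(23) = (4-23) mod 26 = 7 = H
  Y(24) - Y(24) = (24-24) mod 26 = 0 = A
  Y(24) - Q(16) = (24-16) mod 26 = 8 = I
  K(10) - X(23) = (10-23) mod 26 = 13 = N
Plaintext: CHAIN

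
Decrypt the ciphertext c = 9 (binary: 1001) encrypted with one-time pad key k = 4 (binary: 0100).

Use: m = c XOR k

Step 1: XOR ciphertext with key:
  Ciphertext: 1001
  Key:        0100
  XOR:        1101
Step 2: Plaintext = 1101 = 13 in decimal.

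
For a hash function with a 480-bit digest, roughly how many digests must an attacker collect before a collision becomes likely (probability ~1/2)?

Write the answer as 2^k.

Step 1: The birthday paradox gives collision probability ~50% after sqrt(2^n) = 2^(n/2) hashes.
Step 2: For 480-bit output: 2^(480/2) = 2^240.
Step 3: Approximately 2^240 hash computations needed.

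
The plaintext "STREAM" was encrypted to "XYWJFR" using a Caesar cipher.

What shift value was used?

Step 1: Compare first letters: S (position 18) -> X (position 23).
Step 2: Shift = (23 - 18) mod 26 = 5.
The shift value is 5.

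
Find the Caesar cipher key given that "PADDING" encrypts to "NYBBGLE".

Step 1: Compare first letters: P (position 15) -> N (position 13).
Step 2: Shift = (13 - 15) mod 26 = 24.
The shift value is 24.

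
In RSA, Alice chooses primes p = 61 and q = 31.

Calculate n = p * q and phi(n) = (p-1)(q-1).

Step 1: n = p * q = 61 * 31 = 1891.
Step 2: phi(n) = (p-1)(q-1) = 60 * 30 = 1800.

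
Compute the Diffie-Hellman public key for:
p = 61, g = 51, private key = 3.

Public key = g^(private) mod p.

Step 1: A = g^a mod p = 51^3 mod 61.
  51^1 mod 61 = 51
  51^2 mod 61 = (51 * 51) mod 61 = 39
  51^3 mod 61 = (39 * 51) mod 61 = 37
Result: A = 37.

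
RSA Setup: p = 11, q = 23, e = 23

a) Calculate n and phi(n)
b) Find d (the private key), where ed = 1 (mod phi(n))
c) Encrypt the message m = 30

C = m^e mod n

Step 1: n = 11 * 23 = 253.
Step 2: phi(n) = (11-1)(23-1) = 10 * 22 = 220.
Step 3: Find d = 23^(-1) mod 220 = 67.
  Verify: 23 * 67 = 1541 = 1 (mod 220).
Step 4: C = 30^23 mod 253 = 237.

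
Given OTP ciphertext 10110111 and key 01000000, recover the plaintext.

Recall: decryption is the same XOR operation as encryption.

Step 1: XOR ciphertext with key:
  Ciphertext: 10110111
  Key:        01000000
  XOR:        11110111
Step 2: Plaintext = 11110111 = 247 in decimal.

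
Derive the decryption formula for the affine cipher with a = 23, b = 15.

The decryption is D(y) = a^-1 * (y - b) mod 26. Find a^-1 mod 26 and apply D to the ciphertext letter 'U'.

Step 1: Find a^-1, the modular inverse of 23 mod 26.
Step 2: We need 23 * a^-1 = 1 (mod 26).
Step 3: 23 * 17 = 391 = 15 * 26 + 1, so a^-1 = 17.
Step 4: D(y) = 17(y - 15) mod 26.
Step 5: Apply to 'U' (y = 20): D(20) = 17 * (20 - 15) mod 26 = 17 * 5 mod 26 = 7 -> 'H'.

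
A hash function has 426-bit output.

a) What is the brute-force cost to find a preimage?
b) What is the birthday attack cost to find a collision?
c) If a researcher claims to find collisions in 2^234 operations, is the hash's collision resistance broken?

Step 1: Preimage resistance requires brute-force of 2^426 operations.
Step 2: Collision resistance (birthday bound) = 2^(426/2) = 2^213.
Step 3: The claimed attack costs 2^234 operations.
Step 4: Since 2^234 >= 2^213, the claimed attack is no faster than the generic birthday attack, so this does not break collision resistance.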